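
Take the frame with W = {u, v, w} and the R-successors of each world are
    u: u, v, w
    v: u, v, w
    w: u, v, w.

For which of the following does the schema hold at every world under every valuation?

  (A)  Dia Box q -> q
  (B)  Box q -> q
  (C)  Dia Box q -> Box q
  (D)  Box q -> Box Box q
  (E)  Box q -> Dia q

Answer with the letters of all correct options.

R is reflexive: each world relates to itself.
R is symmetric: every R-edge is matched by its reverse.
R is transitive: R is closed under composition.
R is euclidean: any two R-successors of the same world are R-related.
R is serial: every world has an R-successor.
(A) Dia Box q -> q is the dual of axiom B, which corresponds to symmetry. R is symmetric — valid.
(B) axiom T: valid iff R is reflexive. R is reflexive — valid.
(C) Dia Box q -> Box q (the dual of axiom 5) characterises the euclidean frames. R is euclidean — valid.
(D) Box q -> Box Box q is axiom 4, which corresponds to transitivity. R is transitive — valid.
(E) axiom D: valid iff R is serial. R is serial — valid.

A, B, C, D, E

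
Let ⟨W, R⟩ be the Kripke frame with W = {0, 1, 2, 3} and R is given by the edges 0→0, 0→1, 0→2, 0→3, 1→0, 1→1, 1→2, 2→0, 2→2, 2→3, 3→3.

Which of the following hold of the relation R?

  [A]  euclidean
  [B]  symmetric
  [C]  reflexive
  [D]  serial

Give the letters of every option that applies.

C, D

(A) not euclidean: 0 R 1 and 0 R 3 but not 1 R 3.
(B) not symmetric: 0 R 3 but not 3 R 0.
(C) reflexive: each world relates to itself.
(D) serial: every world has an R-successor.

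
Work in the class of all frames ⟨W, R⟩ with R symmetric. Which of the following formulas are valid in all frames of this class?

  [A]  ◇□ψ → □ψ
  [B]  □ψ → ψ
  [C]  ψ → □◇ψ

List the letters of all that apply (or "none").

(A) ◇□ψ → □ψ (the dual of axiom 5) characterises the euclidean frames. Such an R need not be euclidean — not valid.
(B) □ψ → ψ is axiom T; it is valid on a frame exactly when R is reflexive. Such an R need not be reflexive, so not valid.
(C) ψ → □◇ψ is axiom B; it is valid on a frame exactly when R is symmetric. Every such R is symmetric, so valid.

C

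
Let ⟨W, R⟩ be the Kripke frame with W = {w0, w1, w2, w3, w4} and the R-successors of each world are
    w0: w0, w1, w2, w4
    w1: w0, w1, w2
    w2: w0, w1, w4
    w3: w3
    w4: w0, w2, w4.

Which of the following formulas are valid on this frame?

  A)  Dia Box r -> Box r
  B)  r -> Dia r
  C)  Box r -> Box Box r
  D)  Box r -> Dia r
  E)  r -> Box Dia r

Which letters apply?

D, E

R is not reflexive: not w2 R w2.
R is symmetric: every R-edge is matched by its reverse.
R is not transitive: w1 R w0 and w0 R w4 but not w1 R w4.
R is not euclidean: w0 R w1 and w0 R w4 but not w1 R w4.
R is serial: every world has an R-successor.
(A) Dia Box r -> Box r (the dual of axiom 5) characterises the euclidean frames. R is not euclidean — not valid.
(B) r -> Dia r is the dual of axiom T, which corresponds to reflexivity. R is not reflexive — not valid.
(C) axiom 4: valid iff R is transitive. R is not transitive — not valid.
(D) Box r -> Dia r (axiom D) characterises the serial frames. R is serial — valid.
(E) r -> Box Dia r is axiom B, which corresponds to symmetry. R is symmetric — valid.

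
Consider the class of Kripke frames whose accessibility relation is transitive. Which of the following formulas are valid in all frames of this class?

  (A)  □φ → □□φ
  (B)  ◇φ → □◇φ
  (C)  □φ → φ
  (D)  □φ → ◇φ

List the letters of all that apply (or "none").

(A) □φ → □□φ is axiom 4, which corresponds to transitivity. Every such R is transitive — valid.
(B) ◇φ → □◇φ is axiom 5; it is valid on a frame exactly when R is euclidean. Such an R need not be euclidean, so not valid.
(C) axiom T: valid iff R is reflexive. Such an R need not be reflexive — not valid.
(D) □φ → ◇φ is axiom D; it is valid on a frame exactly when R is serial. Such an R need not be serial, so not valid.

A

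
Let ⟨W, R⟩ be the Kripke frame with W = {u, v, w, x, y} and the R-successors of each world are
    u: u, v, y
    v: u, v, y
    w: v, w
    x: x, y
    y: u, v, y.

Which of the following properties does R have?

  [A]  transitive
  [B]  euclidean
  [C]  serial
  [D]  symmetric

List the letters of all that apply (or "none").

(A) not transitive: w R v and v R u but not w R u.
(B) not euclidean: w R v and w R w but not v R w.
(C) serial: every world has an R-successor.
(D) not symmetric: w R v but not v R w.

C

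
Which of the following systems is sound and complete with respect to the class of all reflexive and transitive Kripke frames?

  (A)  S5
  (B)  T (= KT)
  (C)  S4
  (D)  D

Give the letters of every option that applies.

(A) S5 is determined by the class of reflexive, symmetric, and transitive frames.
(B) T (= KT) is determined by the class of reflexive frames.
(C) S4 is determined by exactly this class.
(D) D is determined by the class of serial frames.

C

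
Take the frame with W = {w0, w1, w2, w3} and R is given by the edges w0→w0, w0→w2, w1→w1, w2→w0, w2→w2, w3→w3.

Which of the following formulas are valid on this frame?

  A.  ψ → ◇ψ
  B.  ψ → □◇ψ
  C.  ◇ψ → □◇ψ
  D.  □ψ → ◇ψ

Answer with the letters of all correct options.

R is reflexive: each world relates to itself.
R is symmetric: every R-edge is matched by its reverse.
R is euclidean: any two R-successors of the same world are R-related.
R is serial: every world has an R-successor.
(A) the dual of axiom T: valid iff R is reflexive. R is reflexive — valid.
(B) ψ → □◇ψ is axiom B, which corresponds to symmetry. R is symmetric — valid.
(C) axiom 5: valid iff R is euclidean. R is euclidean — valid.
(D) □ψ → ◇ψ is axiom D; it is valid on a frame exactly when R is serial. R is serial, so valid.

A, B, C, D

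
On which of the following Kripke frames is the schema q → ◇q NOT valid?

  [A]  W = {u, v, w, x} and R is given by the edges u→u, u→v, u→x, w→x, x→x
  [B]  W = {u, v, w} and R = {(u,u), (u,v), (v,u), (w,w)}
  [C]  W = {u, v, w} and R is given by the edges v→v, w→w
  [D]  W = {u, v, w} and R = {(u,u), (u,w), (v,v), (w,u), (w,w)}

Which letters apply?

The schema q → ◇q is the dual of axiom T; it is valid on a frame iff R is reflexive.
(A) R is not reflexive (not v R v), so the schema fails here.
(B) R is not reflexive (not v R v), so the schema fails here.
(C) R is not reflexive (not u R u), so the schema fails here.
(D) R is reflexive (each world relates to itself), so the schema is valid here.

A, B, C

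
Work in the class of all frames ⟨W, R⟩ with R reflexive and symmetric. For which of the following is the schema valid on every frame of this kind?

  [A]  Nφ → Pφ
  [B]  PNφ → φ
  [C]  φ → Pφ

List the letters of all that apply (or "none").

A, B, C

Reflexive relations are serial.
(A) Nφ → Pφ is axiom D, which corresponds to seriality. Every such R is serial — valid.
(B) PNφ → φ is the dual of axiom B, which corresponds to symmetry. Every such R is symmetric — valid.
(C) φ → Pφ (the dual of axiom T) characterises the reflexive frames. Every such R is reflexive — valid.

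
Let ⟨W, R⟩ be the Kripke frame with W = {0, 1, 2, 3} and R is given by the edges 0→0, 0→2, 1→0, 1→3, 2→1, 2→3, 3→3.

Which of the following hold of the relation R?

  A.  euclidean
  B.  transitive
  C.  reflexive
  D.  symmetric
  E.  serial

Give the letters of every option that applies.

(A) not euclidean: 0 R 2 and 0 R 0 but not 2 R 0.
(B) not transitive: 0 R 2 and 2 R 1 but not 0 R 1.
(C) not reflexive: not 1 R 1.
(D) not symmetric: 0 R 2 but not 2 R 0.
(E) serial: every world has an R-successor.

E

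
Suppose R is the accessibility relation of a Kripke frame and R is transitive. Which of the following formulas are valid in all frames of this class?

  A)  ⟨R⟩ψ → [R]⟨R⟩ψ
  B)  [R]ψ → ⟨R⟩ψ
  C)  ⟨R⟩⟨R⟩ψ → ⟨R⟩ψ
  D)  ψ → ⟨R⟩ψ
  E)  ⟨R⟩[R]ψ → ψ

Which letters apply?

C

(A) axiom 5: valid iff R is euclidean. Such an R need not be euclidean — not valid.
(B) [R]ψ → ⟨R⟩ψ is axiom D; it is valid on a frame exactly when R is serial. Such an R need not be serial, so not valid.
(C) ⟨R⟩⟨R⟩ψ → ⟨R⟩ψ (the dual of axiom 4) characterises the transitive frames. Every such R is transitive — valid.
(D) ψ → ⟨R⟩ψ is the dual of axiom T; it is valid on a frame exactly when R is reflexive. Such an R need not be reflexive, so not valid.
(E) ⟨R⟩[R]ψ → ψ (the dual of axiom B) characterises the symmetric frames. Such an R need not be symmetric — not valid.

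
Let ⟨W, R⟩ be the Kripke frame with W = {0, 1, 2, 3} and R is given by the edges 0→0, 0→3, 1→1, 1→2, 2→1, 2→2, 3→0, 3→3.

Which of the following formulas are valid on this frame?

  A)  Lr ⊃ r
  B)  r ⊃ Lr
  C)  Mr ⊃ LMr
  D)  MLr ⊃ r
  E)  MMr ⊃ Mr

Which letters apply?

R is reflexive: each world relates to itself.
R is symmetric: every R-edge is matched by its reverse.
R is transitive: R is closed under composition.
R is euclidean: any two R-successors of the same world are R-related.
R is not a subset of the identity: 0 R 3 with 0 ≠ 3.
(A) Lr ⊃ r (axiom T) characterises the reflexive frames. R is reflexive — valid.
(B) r ⊃ Lr is equivalent to ◇p→p; it holds exactly when R ⊆ identity. Here R ⊄ identity — not valid.
(C) Mr ⊃ LMr is axiom 5, which corresponds to the euclidean property. R is euclidean — valid.
(D) the dual of axiom B: valid iff R is symmetric. R is symmetric — valid.
(E) MMr ⊃ Mr (the dual of axiom 4) characterises the transitive frames. R is transitive — valid.

A, C, D, E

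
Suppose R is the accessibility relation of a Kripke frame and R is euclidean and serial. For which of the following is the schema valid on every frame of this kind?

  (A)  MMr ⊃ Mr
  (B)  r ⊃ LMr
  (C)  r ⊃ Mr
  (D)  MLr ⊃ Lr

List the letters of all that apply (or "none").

D

(A) MMr ⊃ Mr is the dual of axiom 4; it is valid on a frame exactly when R is transitive. Such an R need not be transitive, so not valid.
(B) axiom B: valid iff R is symmetric. Such an R need not be symmetric — not valid.
(C) r ⊃ Mr (the dual of axiom T) characterises the reflexive frames. Such an R need not be reflexive — not valid.
(D) MLr ⊃ Lr is the dual of axiom 5; it is valid on a frame exactly when R is euclidean. Every such R is euclidean, so valid.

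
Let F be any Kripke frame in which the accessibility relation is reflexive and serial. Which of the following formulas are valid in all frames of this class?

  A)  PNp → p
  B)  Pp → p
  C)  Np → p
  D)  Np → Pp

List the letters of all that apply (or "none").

(A) PNp → p is the dual of axiom B; it is valid on a frame exactly when R is symmetric. Such an R need not be symmetric, so not valid.
(B) Pp → p is the converse of T; it holds exactly when R ⊆ identity. Such an R need not be a subset of the identity — not valid.
(C) Np → p is axiom T, which corresponds to reflexivity. Every such R is reflexive — valid.
(D) Np → Pp is axiom D; it is valid on a frame exactly when R is serial. Every such R is serial, so valid.

C, D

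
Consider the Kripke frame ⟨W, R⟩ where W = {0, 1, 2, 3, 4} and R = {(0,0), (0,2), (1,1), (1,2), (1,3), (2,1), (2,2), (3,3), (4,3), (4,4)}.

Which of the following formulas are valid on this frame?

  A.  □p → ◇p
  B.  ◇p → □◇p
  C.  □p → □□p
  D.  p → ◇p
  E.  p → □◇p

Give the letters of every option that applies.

A, D

R is reflexive: each world relates to itself.
R is not symmetric: 0 R 2 but not 2 R 0.
R is not transitive: 0 R 2 and 2 R 1 but not 0 R 1.
R is not euclidean: 0 R 2 and 0 R 0 but not 2 R 0.
R is serial: every world has an R-successor.
(A) □p → ◇p (axiom D) characterises the serial frames. R is serial — valid.
(B) ◇p → □◇p (axiom 5) characterises the euclidean frames. R is not euclidean — not valid.
(C) □p → □□p is axiom 4; it is valid on a frame exactly when R is transitive. R is not transitive, so not valid.
(D) p → ◇p is the dual of axiom T; it is valid on a frame exactly when R is reflexive. R is reflexive, so valid.
(E) axiom B: valid iff R is symmetric. R is not symmetric — not valid.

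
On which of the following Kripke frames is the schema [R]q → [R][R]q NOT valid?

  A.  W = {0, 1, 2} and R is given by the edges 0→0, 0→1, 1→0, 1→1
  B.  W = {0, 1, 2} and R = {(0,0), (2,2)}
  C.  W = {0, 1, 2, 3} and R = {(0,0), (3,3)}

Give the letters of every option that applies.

The schema [R]q → [R][R]q is axiom 4; it is valid on a frame iff R is transitive.
(A) R is transitive (R is closed under composition), so the schema is valid here.
(B) R is transitive (R is closed under composition), so the schema is valid here.
(C) R is transitive (R is closed under composition), so the schema is valid here.

none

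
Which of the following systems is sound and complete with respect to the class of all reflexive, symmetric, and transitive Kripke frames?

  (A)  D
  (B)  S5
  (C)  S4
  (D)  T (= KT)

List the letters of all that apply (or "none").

(A) D is determined by the class of serial frames.
(B) S5 is determined by exactly this class.
(C) S4 is determined by the class of reflexive and transitive frames.
(D) T (= KT) is determined by the class of reflexive frames.

B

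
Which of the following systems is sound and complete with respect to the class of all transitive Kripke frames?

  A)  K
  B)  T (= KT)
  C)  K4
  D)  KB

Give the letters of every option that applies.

(A) K is determined by the class of arbitrary frames.
(B) T (= KT) is determined by the class of reflexive frames.
(C) K4 is determined by exactly this class.
(D) KB is determined by the class of symmetric frames.

C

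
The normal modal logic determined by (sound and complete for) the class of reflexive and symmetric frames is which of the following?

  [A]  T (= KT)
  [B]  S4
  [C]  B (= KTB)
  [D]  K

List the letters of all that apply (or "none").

C

(A) T (= KT) is determined by the class of reflexive frames.
(B) S4 is determined by the class of reflexive and transitive frames.
(C) B (= KTB) is determined by exactly this class.
(D) K is determined by the class of arbitrary frames.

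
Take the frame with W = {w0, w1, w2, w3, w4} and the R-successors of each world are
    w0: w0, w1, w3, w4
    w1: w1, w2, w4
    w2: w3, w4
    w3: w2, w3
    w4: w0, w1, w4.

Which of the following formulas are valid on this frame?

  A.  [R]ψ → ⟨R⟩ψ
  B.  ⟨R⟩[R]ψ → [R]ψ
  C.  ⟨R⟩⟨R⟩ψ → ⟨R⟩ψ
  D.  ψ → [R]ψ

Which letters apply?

R is not transitive: w0 R w1 and w1 R w2 but not w0 R w2.
R is not euclidean: w0 R w1 and w0 R w0 but not w1 R w0.
R is serial: every world has an R-successor.
R is not a subset of the identity: w0 R w1 with w0 ≠ w1.
(A) [R]ψ → ⟨R⟩ψ is axiom D, which corresponds to seriality. R is serial — valid.
(B) ⟨R⟩[R]ψ → [R]ψ is the dual of axiom 5; it is valid on a frame exactly when R is euclidean. R is not euclidean, so not valid.
(C) ⟨R⟩⟨R⟩ψ → ⟨R⟩ψ is the dual of axiom 4, which corresponds to transitivity. R is not transitive — not valid.
(D) ψ → [R]ψ (equivalent to ◇p→p) corresponds to R being a subset of the identity. Here R ⊄ identity, so not valid.

A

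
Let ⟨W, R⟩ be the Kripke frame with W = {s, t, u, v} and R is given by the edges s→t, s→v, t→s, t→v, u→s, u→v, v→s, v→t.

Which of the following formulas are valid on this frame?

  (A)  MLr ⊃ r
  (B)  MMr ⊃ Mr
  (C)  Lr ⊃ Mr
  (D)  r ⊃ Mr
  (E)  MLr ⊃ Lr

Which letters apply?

R is not reflexive: not s R s.
R is not symmetric: u R s but not s R u.
R is not transitive: s R t and t R s but not s R s.
R is not euclidean: s R t and s R t but not t R t.
R is serial: every world has an R-successor.
(A) MLr ⊃ r is the dual of axiom B; it is valid on a frame exactly when R is symmetric. R is not symmetric, so not valid.
(B) MMr ⊃ Mr is the dual of axiom 4, which corresponds to transitivity. R is not transitive — not valid.
(C) Lr ⊃ Mr (axiom D) characterises the serial frames. R is serial — valid.
(D) r ⊃ Mr (the dual of axiom T) characterises the reflexive frames. R is not reflexive — not valid.
(E) MLr ⊃ Lr (the dual of axiom 5) characterises the euclidean frames. R is not euclidean — not valid.

C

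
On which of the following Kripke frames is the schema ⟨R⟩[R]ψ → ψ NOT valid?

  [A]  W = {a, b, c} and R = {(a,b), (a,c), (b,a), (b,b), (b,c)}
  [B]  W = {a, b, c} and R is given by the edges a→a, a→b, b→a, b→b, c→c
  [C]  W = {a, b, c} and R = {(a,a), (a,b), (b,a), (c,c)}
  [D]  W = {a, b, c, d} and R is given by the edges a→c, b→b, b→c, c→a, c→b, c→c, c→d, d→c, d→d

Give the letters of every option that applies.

A

The schema ⟨R⟩[R]ψ → ψ is the dual of axiom B; it is valid on a frame iff R is symmetric.
(A) R is not symmetric (a R c but not c R a), so the schema fails here.
(B) R is symmetric (every R-edge is matched by its reverse), so the schema is valid here.
(C) R is symmetric (every R-edge is matched by its reverse), so the schema is valid here.
(D) R is symmetric (every R-edge is matched by its reverse), so the schema is valid here.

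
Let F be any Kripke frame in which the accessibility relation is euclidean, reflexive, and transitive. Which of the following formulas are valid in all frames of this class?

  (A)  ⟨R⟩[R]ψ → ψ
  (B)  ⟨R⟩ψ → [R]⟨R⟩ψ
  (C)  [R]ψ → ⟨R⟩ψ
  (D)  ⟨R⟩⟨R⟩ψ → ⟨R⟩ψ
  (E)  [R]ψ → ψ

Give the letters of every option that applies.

A, B, C, D, E

A relation that is euclidean, reflexive, and transitive is also serial and symmetric.
(A) ⟨R⟩[R]ψ → ψ is the dual of axiom B; it is valid on a frame exactly when R is symmetric. Every such R is symmetric, so valid.
(B) ⟨R⟩ψ → [R]⟨R⟩ψ is axiom 5; it is valid on a frame exactly when R is euclidean. Every such R is euclidean, so valid.
(C) [R]ψ → ⟨R⟩ψ is axiom D, which corresponds to seriality. Every such R is serial — valid.
(D) the dual of axiom 4: valid iff R is transitive. Every such R is transitive — valid.
(E) [R]ψ → ψ is axiom T; it is valid on a frame exactly when R is reflexive. Every such R is reflexive, so valid.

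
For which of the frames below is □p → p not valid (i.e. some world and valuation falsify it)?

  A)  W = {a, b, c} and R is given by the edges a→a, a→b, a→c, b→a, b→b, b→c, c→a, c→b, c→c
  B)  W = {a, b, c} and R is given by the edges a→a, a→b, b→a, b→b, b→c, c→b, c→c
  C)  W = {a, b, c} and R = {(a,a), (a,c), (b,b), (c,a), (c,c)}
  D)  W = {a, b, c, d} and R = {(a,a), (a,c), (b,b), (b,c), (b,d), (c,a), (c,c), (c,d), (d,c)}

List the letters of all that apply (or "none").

D

The schema □p → p is axiom T; it is valid on a frame iff R is reflexive.
(A) R is reflexive (each world relates to itself), so the schema is valid here.
(B) R is reflexive (each world relates to itself), so the schema is valid here.
(C) R is reflexive (each world relates to itself), so the schema is valid here.
(D) R is not reflexive (not d R d), so the schema fails here.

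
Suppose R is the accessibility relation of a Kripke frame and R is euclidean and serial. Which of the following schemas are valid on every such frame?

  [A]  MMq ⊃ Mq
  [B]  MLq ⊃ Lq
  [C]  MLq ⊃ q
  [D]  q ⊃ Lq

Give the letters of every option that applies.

B

(A) MMq ⊃ Mq is the dual of axiom 4, which corresponds to transitivity. Such an R need not be transitive — not valid.
(B) MLq ⊃ Lq (the dual of axiom 5) characterises the euclidean frames. Every such R is euclidean — valid.
(C) the dual of axiom B: valid iff R is symmetric. Such an R need not be symmetric — not valid.
(D) q ⊃ Lq (equivalent to ◇p→p) corresponds to R being a subset of the identity. Such an R need not be a subset of the identity, so not valid.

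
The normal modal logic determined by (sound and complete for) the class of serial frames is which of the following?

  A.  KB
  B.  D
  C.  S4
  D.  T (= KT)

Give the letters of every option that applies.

(A) KB is determined by the class of symmetric frames.
(B) D is determined by exactly this class.
(C) S4 is determined by the class of reflexive and transitive frames.
(D) T (= KT) is determined by the class of reflexive frames.

B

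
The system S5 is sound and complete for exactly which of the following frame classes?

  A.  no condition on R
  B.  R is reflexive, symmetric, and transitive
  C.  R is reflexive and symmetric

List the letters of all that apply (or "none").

(A) this class determines K, not S5.
(B) S5 is sound and complete for exactly this class.
(C) this class determines B (= KTB), not S5.

B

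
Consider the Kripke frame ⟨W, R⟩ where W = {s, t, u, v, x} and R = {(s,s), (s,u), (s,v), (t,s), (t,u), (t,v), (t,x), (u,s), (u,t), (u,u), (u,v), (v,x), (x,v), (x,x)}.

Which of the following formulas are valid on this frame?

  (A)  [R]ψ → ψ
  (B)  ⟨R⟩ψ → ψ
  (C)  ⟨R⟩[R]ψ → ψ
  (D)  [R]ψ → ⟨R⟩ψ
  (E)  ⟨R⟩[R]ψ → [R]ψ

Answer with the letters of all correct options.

D

R is not reflexive: not t R t.
R is not symmetric: s R v but not v R s.
R is not euclidean: s R v and s R s but not v R s.
R is serial: every world has an R-successor.
R is not a subset of the identity: s R u with s ≠ u.
(A) [R]ψ → ψ is axiom T; it is valid on a frame exactly when R is reflexive. R is not reflexive, so not valid.
(B) ⟨R⟩ψ → ψ is the converse of T; it holds exactly when R ⊆ identity. Here R ⊄ identity — not valid.
(C) the dual of axiom B: valid iff R is symmetric. R is not symmetric — not valid.
(D) [R]ψ → ⟨R⟩ψ is axiom D; it is valid on a frame exactly when R is serial. R is serial, so valid.
(E) ⟨R⟩[R]ψ → [R]ψ is the dual of axiom 5, which corresponds to the euclidean property. R is not euclidean — not valid.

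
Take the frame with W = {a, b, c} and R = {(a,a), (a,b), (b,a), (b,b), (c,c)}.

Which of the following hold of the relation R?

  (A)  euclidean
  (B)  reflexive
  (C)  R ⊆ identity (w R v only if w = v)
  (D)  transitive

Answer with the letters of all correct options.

(A) euclidean: any two R-successors of the same world are R-related.
(B) reflexive: each world relates to itself.
(C) not ⊆ identity: a R b with a ≠ b.
(D) transitive: R is closed under composition.

A, B, D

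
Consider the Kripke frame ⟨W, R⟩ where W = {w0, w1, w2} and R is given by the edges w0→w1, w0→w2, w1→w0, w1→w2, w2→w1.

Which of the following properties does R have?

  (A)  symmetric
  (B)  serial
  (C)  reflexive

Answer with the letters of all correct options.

B

(A) not symmetric: w0 R w2 but not w2 R w0.
(B) serial: every world has an R-successor.
(C) not reflexive: not w0 R w0.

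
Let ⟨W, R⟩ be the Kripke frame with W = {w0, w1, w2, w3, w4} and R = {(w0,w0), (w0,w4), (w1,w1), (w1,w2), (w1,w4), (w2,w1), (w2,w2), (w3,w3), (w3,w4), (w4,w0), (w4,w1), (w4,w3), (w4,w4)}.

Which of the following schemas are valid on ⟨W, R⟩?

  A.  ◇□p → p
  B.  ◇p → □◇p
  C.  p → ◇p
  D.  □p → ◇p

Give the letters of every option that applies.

A, C, D

R is reflexive: each world relates to itself.
R is symmetric: every R-edge is matched by its reverse.
R is not euclidean: w1 R w2 and w1 R w4 but not w2 R w4.
R is serial: every world has an R-successor.
(A) ◇□p → p is the dual of axiom B; it is valid on a frame exactly when R is symmetric. R is symmetric, so valid.
(B) ◇p → □◇p is axiom 5; it is valid on a frame exactly when R is euclidean. R is not euclidean, so not valid.
(C) p → ◇p (the dual of axiom T) characterises the reflexive frames. R is reflexive — valid.
(D) □p → ◇p (axiom D) characterises the serial frames. R is serial — valid.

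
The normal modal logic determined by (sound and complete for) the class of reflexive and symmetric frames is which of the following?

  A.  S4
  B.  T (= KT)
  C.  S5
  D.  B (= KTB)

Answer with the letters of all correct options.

(A) S4 is determined by the class of reflexive and transitive frames.
(B) T (= KT) is determined by the class of reflexive frames.
(C) S5 is determined by the class of reflexive, symmetric, and transitive frames.
(D) B (= KTB) is determined by exactly this class.

D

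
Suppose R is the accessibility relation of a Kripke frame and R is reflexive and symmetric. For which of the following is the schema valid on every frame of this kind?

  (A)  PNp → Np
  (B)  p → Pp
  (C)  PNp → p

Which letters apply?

B, C

Reflexive relations are serial.
(A) PNp → Np is the dual of axiom 5, which corresponds to the euclidean property. Such an R need not be euclidean — not valid.
(B) p → Pp is the dual of axiom T, which corresponds to reflexivity. Every such R is reflexive — valid.
(C) the dual of axiom B: valid iff R is symmetric. Every such R is symmetric — valid.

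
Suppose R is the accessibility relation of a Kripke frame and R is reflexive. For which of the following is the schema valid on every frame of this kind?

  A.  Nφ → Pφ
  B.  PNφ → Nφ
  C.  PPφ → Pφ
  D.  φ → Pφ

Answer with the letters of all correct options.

A reflexive relation is serial.
(A) axiom D: valid iff R is serial. Every such R is serial — valid.
(B) PNφ → Nφ (the dual of axiom 5) characterises the euclidean frames. Such an R need not be euclidean — not valid.
(C) the dual of axiom 4: valid iff R is transitive. Such an R need not be transitive — not valid.
(D) the dual of axiom T: valid iff R is reflexive. Every such R is reflexive — valid.

A, D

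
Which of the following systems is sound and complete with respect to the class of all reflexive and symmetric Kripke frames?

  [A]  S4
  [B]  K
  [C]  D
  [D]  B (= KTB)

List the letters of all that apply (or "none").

(A) S4 is determined by the class of reflexive and transitive frames.
(B) K is determined by the class of arbitrary frames.
(C) D is determined by the class of serial frames.
(D) B (= KTB) is determined by exactly this class.

D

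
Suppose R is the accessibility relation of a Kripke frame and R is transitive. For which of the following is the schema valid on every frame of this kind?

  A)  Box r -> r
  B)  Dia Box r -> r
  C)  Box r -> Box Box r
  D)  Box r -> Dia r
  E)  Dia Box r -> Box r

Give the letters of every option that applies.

C

(A) Box r -> r is axiom T; it is valid on a frame exactly when R is reflexive. Such an R need not be reflexive, so not valid.
(B) Dia Box r -> r (the dual of axiom B) characterises the symmetric frames. Such an R need not be symmetric — not valid.
(C) axiom 4: valid iff R is transitive. Every such R is transitive — valid.
(D) Box r -> Dia r (axiom D) characterises the serial frames. Such an R need not be serial — not valid.
(E) Dia Box r -> Box r (the dual of axiom 5) characterises the euclidean frames. Such an R need not be euclidean — not valid.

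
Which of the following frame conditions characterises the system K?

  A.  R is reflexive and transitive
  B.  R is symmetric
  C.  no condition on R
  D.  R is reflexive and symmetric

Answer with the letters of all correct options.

(A) this class determines S4, not K.
(B) this class determines KB, not K.
(C) K is sound and complete for exactly this class.
(D) this class determines B (= KTB), not K.

C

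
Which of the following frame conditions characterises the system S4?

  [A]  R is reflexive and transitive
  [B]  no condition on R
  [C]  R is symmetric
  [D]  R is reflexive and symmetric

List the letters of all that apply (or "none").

(A) S4 is sound and complete for exactly this class.
(B) this class determines K, not S4.
(C) this class determines KB, not S4.
(D) this class determines B (= KTB), not S4.

A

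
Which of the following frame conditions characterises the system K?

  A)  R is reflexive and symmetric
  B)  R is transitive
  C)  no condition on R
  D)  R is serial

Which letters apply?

(A) this class determines B (= KTB), not K.
(B) this class determines K4, not K.
(C) K is sound and complete for exactly this class.
(D) this class determines D, not K.

C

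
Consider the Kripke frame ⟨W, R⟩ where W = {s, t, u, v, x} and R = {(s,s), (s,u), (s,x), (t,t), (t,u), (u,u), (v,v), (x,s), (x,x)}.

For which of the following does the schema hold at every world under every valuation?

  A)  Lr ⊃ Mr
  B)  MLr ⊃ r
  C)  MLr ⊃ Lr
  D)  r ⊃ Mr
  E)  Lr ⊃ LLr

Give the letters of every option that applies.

R is reflexive: each world relates to itself.
R is not symmetric: s R u but not u R s.
R is not transitive: x R s and s R u but not x R u.
R is not euclidean: s R u and s R s but not u R s.
R is serial: every world has an R-successor.
(A) axiom D: valid iff R is serial. R is serial — valid.
(B) the dual of axiom B: valid iff R is symmetric. R is not symmetric — not valid.
(C) the dual of axiom 5: valid iff R is euclidean. R is not euclidean — not valid.
(D) r ⊃ Mr (the dual of axiom T) characterises the reflexive frames. R is reflexive — valid.
(E) Lr ⊃ LLr is axiom 4, which corresponds to transitivity. R is not transitive — not valid.

A, D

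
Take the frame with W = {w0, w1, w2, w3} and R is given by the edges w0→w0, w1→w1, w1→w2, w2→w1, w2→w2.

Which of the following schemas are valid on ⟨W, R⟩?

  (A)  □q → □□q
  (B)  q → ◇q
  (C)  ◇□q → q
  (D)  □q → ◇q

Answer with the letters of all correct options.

A, C

R is not reflexive: not w3 R w3.
R is symmetric: every R-edge is matched by its reverse.
R is transitive: R is closed under composition.
R is not serial: w3 has no R-successor.
(A) □q → □□q (axiom 4) characterises the transitive frames. R is transitive — valid.
(B) q → ◇q is the dual of axiom T, which corresponds to reflexivity. R is not reflexive — not valid.
(C) ◇□q → q (the dual of axiom B) characterises the symmetric frames. R is symmetric — valid.
(D) □q → ◇q (axiom D) characterises the serial frames. R is not serial — not valid.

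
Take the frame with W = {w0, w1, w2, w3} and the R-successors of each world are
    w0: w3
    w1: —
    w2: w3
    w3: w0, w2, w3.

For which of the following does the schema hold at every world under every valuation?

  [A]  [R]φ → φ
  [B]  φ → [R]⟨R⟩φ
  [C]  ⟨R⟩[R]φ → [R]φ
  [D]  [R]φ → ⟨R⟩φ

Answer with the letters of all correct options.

R is not reflexive: not w0 R w0.
R is symmetric: every R-edge is matched by its reverse.
R is not euclidean: w3 R w0 and w3 R w2 but not w0 R w2.
R is not serial: w1 has no R-successor.
(A) axiom T: valid iff R is reflexive. R is not reflexive — not valid.
(B) φ → [R]⟨R⟩φ is axiom B, which corresponds to symmetry. R is symmetric — valid.
(C) the dual of axiom 5: valid iff R is euclidean. R is not euclidean — not valid.
(D) [R]φ → ⟨R⟩φ (axiom D) characterises the serial frames. R is not serial — not valid.

B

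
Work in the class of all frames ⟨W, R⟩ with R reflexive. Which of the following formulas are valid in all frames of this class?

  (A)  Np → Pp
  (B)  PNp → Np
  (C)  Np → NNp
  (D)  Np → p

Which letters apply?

A, D

A reflexive relation is serial.
(A) axiom D: valid iff R is serial. Every such R is serial — valid.
(B) the dual of axiom 5: valid iff R is euclidean. Such an R need not be euclidean — not valid.
(C) Np → NNp is axiom 4; it is valid on a frame exactly when R is transitive. Such an R need not be transitive, so not valid.
(D) Np → p (axiom T) characterises the reflexive frames. Every such R is reflexive — valid.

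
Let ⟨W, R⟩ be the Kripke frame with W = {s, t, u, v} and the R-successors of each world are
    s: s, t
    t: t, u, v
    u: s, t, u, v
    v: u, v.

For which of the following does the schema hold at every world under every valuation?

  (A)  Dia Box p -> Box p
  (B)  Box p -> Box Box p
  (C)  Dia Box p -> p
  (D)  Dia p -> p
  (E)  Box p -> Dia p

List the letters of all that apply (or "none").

E

R is not symmetric: s R t but not t R s.
R is not transitive: s R t and t R u but not s R u.
R is not euclidean: s R t and s R s but not t R s.
R is serial: every world has an R-successor.
R is not a subset of the identity: s R t with s ≠ t.
(A) Dia Box p -> Box p (the dual of axiom 5) characterises the euclidean frames. R is not euclidean — not valid.
(B) Box p -> Box Box p is axiom 4; it is valid on a frame exactly when R is transitive. R is not transitive, so not valid.
(C) the dual of axiom B: valid iff R is symmetric. R is not symmetric — not valid.
(D) Dia p -> p (the converse of T) corresponds to R being a subset of the identity. Here R ⊄ identity, so not valid.
(E) Box p -> Dia p (axiom D) characterises the serial frames. R is serial — valid.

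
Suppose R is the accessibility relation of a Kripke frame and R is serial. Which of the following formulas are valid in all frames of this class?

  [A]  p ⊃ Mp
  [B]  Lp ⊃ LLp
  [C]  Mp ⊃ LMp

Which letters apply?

(A) p ⊃ Mp (the dual of axiom T) characterises the reflexive frames. Such an R need not be reflexive — not valid.
(B) axiom 4: valid iff R is transitive. Such an R need not be transitive — not valid.
(C) Mp ⊃ LMp (axiom 5) characterises the euclidean frames. Such an R need not be euclidean — not valid.

none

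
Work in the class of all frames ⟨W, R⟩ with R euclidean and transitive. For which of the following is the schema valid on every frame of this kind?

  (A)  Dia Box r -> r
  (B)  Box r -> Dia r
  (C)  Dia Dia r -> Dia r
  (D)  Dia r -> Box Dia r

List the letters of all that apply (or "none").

C, D

(A) the dual of axiom B: valid iff R is symmetric. Such an R need not be symmetric — not valid.
(B) Box r -> Dia r (axiom D) characterises the serial frames. Such an R need not be serial — not valid.
(C) Dia Dia r -> Dia r is the dual of axiom 4; it is valid on a frame exactly when R is transitive. Every such R is transitive, so valid.
(D) Dia r -> Box Dia r (axiom 5) characterises the euclidean frames. Every such R is euclidean — valid.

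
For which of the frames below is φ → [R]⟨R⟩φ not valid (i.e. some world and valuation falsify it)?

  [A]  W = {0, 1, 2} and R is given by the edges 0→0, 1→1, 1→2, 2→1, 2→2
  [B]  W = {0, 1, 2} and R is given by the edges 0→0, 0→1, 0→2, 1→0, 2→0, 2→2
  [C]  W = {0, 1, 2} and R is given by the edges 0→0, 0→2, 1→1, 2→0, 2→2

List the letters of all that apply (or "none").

none

The schema φ → [R]⟨R⟩φ is axiom B; it is valid on a frame iff R is symmetric.
(A) R is symmetric (every R-edge is matched by its reverse), so the schema is valid here.
(B) R is symmetric (every R-edge is matched by its reverse), so the schema is valid here.
(C) R is symmetric (every R-edge is matched by its reverse), so the schema is valid here.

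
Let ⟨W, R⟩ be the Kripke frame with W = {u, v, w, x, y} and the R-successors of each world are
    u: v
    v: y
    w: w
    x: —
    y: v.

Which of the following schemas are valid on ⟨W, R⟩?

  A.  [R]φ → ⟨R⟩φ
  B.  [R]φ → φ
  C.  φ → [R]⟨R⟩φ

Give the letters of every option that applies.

none

R is not reflexive: not u R u.
R is not symmetric: u R v but not v R u.
R is not serial: x has no R-successor.
(A) [R]φ → ⟨R⟩φ is axiom D; it is valid on a frame exactly when R is serial. R is not serial, so not valid.
(B) [R]φ → φ (axiom T) characterises the reflexive frames. R is not reflexive — not valid.
(C) φ → [R]⟨R⟩φ is axiom B; it is valid on a frame exactly when R is symmetric. R is not symmetric, so not valid.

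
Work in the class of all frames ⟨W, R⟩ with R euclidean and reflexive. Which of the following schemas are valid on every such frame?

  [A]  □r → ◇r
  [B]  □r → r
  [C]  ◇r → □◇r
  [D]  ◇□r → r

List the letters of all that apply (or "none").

A reflexive euclidean relation is also symmetric (from wRw and wRv the euclidean condition gives vRw) and hence transitive; it is an equivalence relation.
(A) axiom D: valid iff R is serial. Every such R is serial — valid.
(B) axiom T: valid iff R is reflexive. Every such R is reflexive — valid.
(C) ◇r → □◇r is axiom 5; it is valid on a frame exactly when R is euclidean. Every such R is euclidean, so valid.
(D) ◇□r → r is the dual of axiom B, which corresponds to symmetry. Every such R is symmetric — valid.

A, B, C, D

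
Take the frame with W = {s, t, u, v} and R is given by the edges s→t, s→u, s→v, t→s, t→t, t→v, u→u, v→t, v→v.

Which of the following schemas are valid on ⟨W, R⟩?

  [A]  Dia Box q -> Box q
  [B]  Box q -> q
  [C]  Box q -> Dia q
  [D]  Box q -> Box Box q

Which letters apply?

R is not reflexive: not s R s.
R is not transitive: s R t and t R s but not s R s.
R is not euclidean: s R t and s R u but not t R u.
R is serial: every world has an R-successor.
(A) the dual of axiom 5: valid iff R is euclidean. R is not euclidean — not valid.
(B) Box q -> q is axiom T; it is valid on a frame exactly when R is reflexive. R is not reflexive, so not valid.
(C) Box q -> Dia q is axiom D, which corresponds to seriality. R is serial — valid.
(D) Box q -> Box Box q is axiom 4, which corresponds to transitivity. R is not transitive — not valid.

C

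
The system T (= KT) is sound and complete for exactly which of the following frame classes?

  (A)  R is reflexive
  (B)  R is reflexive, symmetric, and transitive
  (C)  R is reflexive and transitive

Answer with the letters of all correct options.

(A) T (= KT) is sound and complete for exactly this class.
(B) this class determines S5, not T (= KT).
(C) this class determines S4, not T (= KT).

A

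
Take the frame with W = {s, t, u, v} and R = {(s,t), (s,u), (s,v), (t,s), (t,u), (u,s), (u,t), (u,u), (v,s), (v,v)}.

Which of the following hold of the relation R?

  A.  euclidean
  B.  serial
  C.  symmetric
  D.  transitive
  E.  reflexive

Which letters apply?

(A) not euclidean: s R t and s R v but not t R v.
(B) serial: every world has an R-successor.
(C) symmetric: every R-edge is matched by its reverse.
(D) not transitive: s R t and t R s but not s R s.
(E) not reflexive: not s R s.

B, C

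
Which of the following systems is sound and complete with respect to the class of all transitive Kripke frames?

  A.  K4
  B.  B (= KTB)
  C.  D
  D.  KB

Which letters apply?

(A) K4 is determined by exactly this class.
(B) B (= KTB) is determined by the class of reflexive and symmetric frames.
(C) D is determined by the class of serial frames.
(D) KB is determined by the class of symmetric frames.

A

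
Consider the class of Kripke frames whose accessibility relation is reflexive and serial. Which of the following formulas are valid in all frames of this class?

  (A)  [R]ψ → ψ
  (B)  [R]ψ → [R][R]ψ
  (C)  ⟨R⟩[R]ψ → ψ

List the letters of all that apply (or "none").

(A) axiom T: valid iff R is reflexive. Every such R is reflexive — valid.
(B) [R]ψ → [R][R]ψ is axiom 4, which corresponds to transitivity. Such an R need not be transitive — not valid.
(C) the dual of axiom B: valid iff R is symmetric. Such an R need not be symmetric — not valid.

A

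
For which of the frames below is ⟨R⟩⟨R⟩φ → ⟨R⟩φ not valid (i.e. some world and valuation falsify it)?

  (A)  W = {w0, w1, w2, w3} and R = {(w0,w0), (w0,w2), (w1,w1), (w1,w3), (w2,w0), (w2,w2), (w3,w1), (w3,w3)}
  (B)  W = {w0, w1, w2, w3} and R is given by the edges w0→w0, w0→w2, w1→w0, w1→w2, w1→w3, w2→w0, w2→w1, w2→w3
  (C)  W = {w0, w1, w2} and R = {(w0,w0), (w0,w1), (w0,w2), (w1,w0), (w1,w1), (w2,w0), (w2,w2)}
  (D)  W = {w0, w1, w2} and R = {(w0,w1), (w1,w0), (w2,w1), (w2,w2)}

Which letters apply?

The schema ⟨R⟩⟨R⟩φ → ⟨R⟩φ is the dual of axiom 4; it is valid on a frame iff R is transitive.
(A) R is transitive (R is closed under composition), so the schema is valid here.
(B) R is not transitive (w0 R w2 and w2 R w1 but not w0 R w1), so the schema fails here.
(C) R is not transitive (w1 R w0 and w0 R w2 but not w1 R w2), so the schema fails here.
(D) R is not transitive (w0 R w1 and w1 R w0 but not w0 R w0), so the schema fails here.

B, C, D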